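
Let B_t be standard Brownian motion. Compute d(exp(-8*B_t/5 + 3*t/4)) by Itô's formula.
d(exp(-8*B_t/5 + 3*t/4)) = (203*exp(-8*B_t/5 + 3*t/4)/100) dt + (-8*exp(-8*B_t/5 + 3*t/4)/5) dB_t

Itô's formula for f(t, x): d f(t, B_t) = (f_t + (1/2) f_xx) dt + f_x dB_t. Compute partials of f(t, x) = exp(3*t/4 - 8*x/5):
  f_t(t,x)  = 3*exp(3*t/4 - 8*x/5)/4
  f_x(t,x)  = -8*exp(3*t/4 - 8*x/5)/5
  f_xx(t,x) = 64*exp(3*t/4 - 8*x/5)/25
Assemble drift = f_t + (1/2) f_xx = 203*exp(3*t/4 - 8*x/5)/100 and diffusion = f_x = -8*exp(3*t/4 - 8*x/5)/5. Substituting x = B_t:
  d(exp(-8*B_t/5 + 3*t/4)) = (203*exp(-8*B_t/5 + 3*t/4)/100) dt + (-8*exp(-8*B_t/5 + 3*t/4)/5) dB_t.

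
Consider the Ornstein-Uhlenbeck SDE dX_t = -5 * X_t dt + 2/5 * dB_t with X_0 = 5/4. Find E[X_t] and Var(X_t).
E[X_t] = 5*exp(-5*t)/4; Var(X_t) = 2/125 - 2*exp(-10*t)/125

The OU SDE dX = -theta X dt + sigma dB admits the integrating factor exp(theta t): d(exp(theta t) X_t) = sigma exp(theta t) dB_t. Integrating from 0 to t:
  X_t = x_0 * exp(-theta t) + sigma * int_0^t exp(-theta (t-s)) dB_s.
The Itô integral has mean 0 and (by the Itô isometry) variance sigma^2 * int_0^t exp(-2 theta (t - s)) ds = sigma^2 * (1 - exp(-2 theta t)) / (2 theta).
With theta = 5, sigma = 2/5, x_0 = 5/4:
  E[X_t] = 5/4 * exp(-5 t) = 5*exp(-5*t)/4
  Var(X_t) = (2/5)^2 * (1 - exp(-2*5 t)) / (2 * 5) = 2/125 - 2*exp(-10*t)/125.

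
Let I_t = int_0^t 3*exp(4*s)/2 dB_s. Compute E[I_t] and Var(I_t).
E[I_t] = 0; Var(I_t) = 9*exp(8*t)/32 - 9/32

The Itô integral of a deterministic integrand f(s) has mean 0 because each increment f(s) * (B_{s+ds} - B_s) has mean 0. By the Itô isometry:
  Var( int_0^t f(s) dB_s ) = E[ (int_0^t f(s) dB_s)^2 ] = int_0^t f(s)^2 ds.
Here f(s) = 3*exp(4*s)/2, so f(s)^2 = 9*exp(8*s)/4. Integrate:
  int_0^t (9*exp(8*s)/4) ds = 9*exp(8*t)/32 - 9/32.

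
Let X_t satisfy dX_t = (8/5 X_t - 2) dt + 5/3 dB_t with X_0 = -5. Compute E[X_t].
E[X_t] = 5/4 - 25*exp(8*t/5)/4

Taking expectations and using E[dB_t] = 0, the mean m(t) = E[X_t] satisfies the ODE m'(t) = a m(t) + b with m(0) = x_0. With a = 8/5, b = -2, x_0 = -5, the solution is
  m(t) = x_0 * exp(a t) + (b/a) * (exp(a t) - 1)
       = (-5) * exp((8/5) t) + ((-2)/(8/5)) * (exp((8/5) t) - 1)
       = 5/4 - 25*exp(8*t/5)/4.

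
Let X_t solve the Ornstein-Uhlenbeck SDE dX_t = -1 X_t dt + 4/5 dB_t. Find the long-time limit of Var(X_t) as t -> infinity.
lim Var(X_t) = 8/25

The OU SDE dX = -theta X dt + sigma dB admits the integrating factor exp(theta t): d(exp(theta t) X_t) = sigma exp(theta t) dB_t. Integrating from 0 to t gives X_t = x_0 * exp(-theta t) + sigma * int_0^t exp(-theta (t-s)) dB_s for any initial x_0. The Itô integral has variance (by the Itô isometry) sigma^2 * int_0^t exp(-2 theta (t - s)) ds = sigma^2 * (1 - exp(-2 theta t)) / (2 theta), independent of x_0.
With theta = 1, sigma = 4/5:
  Var(X_t) = (4/5)^2 * (1 - exp(-2*1 t)) / (2 * 1) = 8/25 - 8*exp(-2*t)/25.
As t -> infinity, exp(-2*1 t) -> 0, so the stationary variance is sigma^2 / (2 theta) = 8/25.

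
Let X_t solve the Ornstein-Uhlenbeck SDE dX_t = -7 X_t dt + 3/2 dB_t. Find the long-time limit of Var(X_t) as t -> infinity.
lim Var(X_t) = 9/56

The OU SDE dX = -theta X dt + sigma dB admits the integrating factor exp(theta t): d(exp(theta t) X_t) = sigma exp(theta t) dB_t. Integrating from 0 to t gives X_t = x_0 * exp(-theta t) + sigma * int_0^t exp(-theta (t-s)) dB_s for any initial x_0. The Itô integral has variance (by the Itô isometry) sigma^2 * int_0^t exp(-2 theta (t - s)) ds = sigma^2 * (1 - exp(-2 theta t)) / (2 theta), independent of x_0.
With theta = 7, sigma = 3/2:
  Var(X_t) = (3/2)^2 * (1 - exp(-2*7 t)) / (2 * 7) = 9/56 - 9*exp(-14*t)/56.
As t -> infinity, exp(-2*7 t) -> 0, so the stationary variance is sigma^2 / (2 theta) = 9/56.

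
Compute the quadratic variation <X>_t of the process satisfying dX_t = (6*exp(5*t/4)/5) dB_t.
<X>_t = 72*exp(5*t/2)/125 - 72/125

For an Itô process dX_t = a(t) dt + b(t) dB_t, the quadratic variation is <X>_t = int_0^t b(s)^2 ds (the drift term does not contribute). Here b(s) = 6*exp(5*s/4)/5, so
  b(s)^2 = 36*exp(5*s/2)/25.
Integrating from 0 to t:
  <X>_t = int_0^t (36*exp(5*s/2)/25) ds = 72*exp(5*t/2)/125 - 72/125.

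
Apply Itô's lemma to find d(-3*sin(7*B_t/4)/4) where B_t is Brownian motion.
d(-3*sin(7*B_t/4)/4) = (147*sin(7*B_t/4)/128) dt + (-21*cos(7*B_t/4)/16) dB_t

Itô's formula for f(B_t) gives d f(B_t) = f'(B_t) dB_t + (1/2) f''(B_t) dt. Compute derivatives of f(x) = -3*sin(7*x/4)/4:
  f'(x)  = -21*cos(7*x/4)/16
  f''(x) = 147*sin(7*x/4)/64
Substitute x = B_t and multiply the f'' term by 1/2:
  drift     = (1/2) * (147*sin(7*x/4)/64) evaluated at B_t = 147*sin(7*B_t/4)/128
  diffusion = (-21*cos(7*x/4)/16) evaluated at B_t = -21*cos(7*B_t/4)/16
Therefore d(-3*sin(7*B_t/4)/4) = (147*sin(7*B_t/4)/128) dt + (-21*cos(7*B_t/4)/16) dB_t.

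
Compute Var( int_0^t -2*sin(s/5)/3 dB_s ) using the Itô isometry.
Var = 2*t/9 - 5*sin(2*t/5)/9

The Itô integral of a deterministic integrand f(s) has mean 0 because each increment f(s) * (B_{s+ds} - B_s) has mean 0. By the Itô isometry:
  Var( int_0^t f(s) dB_s ) = E[ (int_0^t f(s) dB_s)^2 ] = int_0^t f(s)^2 ds.
Here f(s) = -2*sin(s/5)/3, so f(s)^2 = 4*sin(s/5)^2/9. Integrate:
  int_0^t (4*sin(s/5)^2/9) ds = 2*t/9 - 5*sin(2*t/5)/9.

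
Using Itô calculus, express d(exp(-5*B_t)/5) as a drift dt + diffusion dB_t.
d(exp(-5*B_t)/5) = (5*exp(-5*B_t)/2) dt + (-exp(-5*B_t)) dB_t

Itô's formula for f(B_t) gives d f(B_t) = f'(B_t) dB_t + (1/2) f''(B_t) dt. Compute derivatives of f(x) = exp(-5*x)/5:
  f'(x)  = -exp(-5*x)
  f''(x) = 5*exp(-5*x)
Substitute x = B_t and multiply the f'' term by 1/2:
  drift     = (1/2) * (5*exp(-5*x)) evaluated at B_t = 5*exp(-5*B_t)/2
  diffusion = (-exp(-5*x)) evaluated at B_t = -exp(-5*B_t)
Therefore d(exp(-5*B_t)/5) = (5*exp(-5*B_t)/2) dt + (-exp(-5*B_t)) dB_t.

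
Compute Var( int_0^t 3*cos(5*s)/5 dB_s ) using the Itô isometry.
Var = 9*t/50 + 9*sin(10*t)/500

The Itô integral of a deterministic integrand f(s) has mean 0 because each increment f(s) * (B_{s+ds} - B_s) has mean 0. By the Itô isometry:
  Var( int_0^t f(s) dB_s ) = E[ (int_0^t f(s) dB_s)^2 ] = int_0^t f(s)^2 ds.
Here f(s) = 3*cos(5*s)/5, so f(s)^2 = 9*cos(5*s)^2/25. Integrate:
  int_0^t (9*cos(5*s)^2/25) ds = 9*t/50 + 9*sin(10*t)/500.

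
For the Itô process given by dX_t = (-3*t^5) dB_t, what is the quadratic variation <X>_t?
<X>_t = 9*t^11/11

For an Itô process dX_t = a(t) dt + b(t) dB_t, the quadratic variation is <X>_t = int_0^t b(s)^2 ds (the drift term does not contribute). Here b(s) = -3*s^5, so
  b(s)^2 = 9*s^10.
Integrating from 0 to t:
  <X>_t = int_0^t (9*s^10) ds = 9*t^11/11.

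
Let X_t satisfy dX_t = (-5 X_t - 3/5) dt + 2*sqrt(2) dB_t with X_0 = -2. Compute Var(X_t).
Var(X_t) = 4/5 - 4*exp(-10*t)/5

The variance V(t) = Var(X_t) satisfies V'(t) = 2 a V(t) + c^2 with V(0) = 0 (drift coefficient is linear in X, diffusion is constant). With a = -5, c = 2*sqrt(2), the solution is
  V(t) = (c^2 / (2 a)) * (exp(2 a t) - 1)
       = ((2*sqrt(2))^2 / (2*(-5))) * (exp((-10) t) - 1)
       = 4/5 - 4*exp(-10*t)/5.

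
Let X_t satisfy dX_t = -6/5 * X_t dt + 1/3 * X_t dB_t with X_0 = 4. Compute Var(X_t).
Var(X_t) = (16*exp(t/9) - 16)*exp(-12*t/5)

For GBM dX = mu X dt + sigma X dB with X_0 = x_0, apply Itô to Y = log X: dY = (mu - sigma^2/2) dt + sigma dB, so Y_t = log(x_0) + (mu - sigma^2/2) t + sigma B_t and hence X_t = x_0 * exp((mu - sigma^2/2) t + sigma B_t).
With mu = -6/5, sigma = 1/3, x_0 = 4, this gives:
  X_t = 4 * exp((-113/90) * t + (1/3) * B_t).
Since sigma*B_t ~ Normal(0, sigma^2 t), E[exp(sigma*B_t)] = exp(sigma^2 t / 2); so E[X_t] = x_0 * exp((mu - sigma^2/2) t) * exp(sigma^2 t / 2) = x_0 * exp(mu t) = 4*exp(-6*t/5).
Var(X_t) = E[X_t^2] - (E[X_t])^2 = x_0^2 * exp(2 mu t) * (exp(sigma^2 t) - 1) = (16*exp(t/9) - 16)*exp(-12*t/5).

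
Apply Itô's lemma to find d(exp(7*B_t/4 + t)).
d(exp(7*B_t/4 + t)) = (81*exp(7*B_t/4 + t)/32) dt + (7*exp(7*B_t/4 + t)/4) dB_t

Itô's formula for f(t, x): d f(t, B_t) = (f_t + (1/2) f_xx) dt + f_x dB_t. Compute partials of f(t, x) = exp(t + 7*x/4):
  f_t(t,x)  = exp(t + 7*x/4)
  f_x(t,x)  = 7*exp(t + 7*x/4)/4
  f_xx(t,x) = 49*exp(t + 7*x/4)/16
Assemble drift = f_t + (1/2) f_xx = 81*exp(t + 7*x/4)/32 and diffusion = f_x = 7*exp(t + 7*x/4)/4. Substituting x = B_t:
  d(exp(7*B_t/4 + t)) = (81*exp(7*B_t/4 + t)/32) dt + (7*exp(7*B_t/4 + t)/4) dB_t.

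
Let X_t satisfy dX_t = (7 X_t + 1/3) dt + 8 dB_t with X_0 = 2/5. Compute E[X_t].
E[X_t] = 47*exp(7*t)/105 - 1/21

Taking expectations and using E[dB_t] = 0, the mean m(t) = E[X_t] satisfies the ODE m'(t) = a m(t) + b with m(0) = x_0. With a = 7, b = 1/3, x_0 = 2/5, the solution is
  m(t) = x_0 * exp(a t) + (b/a) * (exp(a t) - 1)
       = (2/5) * exp(7 t) + ((1/3)/7) * (exp(7 t) - 1)
       = 47*exp(7*t)/105 - 1/21.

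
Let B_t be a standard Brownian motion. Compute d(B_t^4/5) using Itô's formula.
d(B_t^4/5) = (6*B_t^2/5) dt + (4*B_t^3/5) dB_t

Itô's formula for f(B_t) gives d f(B_t) = f'(B_t) dB_t + (1/2) f''(B_t) dt. Compute derivatives of f(x) = x^4/5:
  f'(x)  = 4*x^3/5
  f''(x) = 12*x^2/5
Substitute x = B_t and multiply the f'' term by 1/2:
  drift     = (1/2) * (12*x^2/5) evaluated at B_t = 6*B_t^2/5
  diffusion = (4*x^3/5) evaluated at B_t = 4*B_t^3/5
Therefore d(B_t^4/5) = (6*B_t^2/5) dt + (4*B_t^3/5) dB_t.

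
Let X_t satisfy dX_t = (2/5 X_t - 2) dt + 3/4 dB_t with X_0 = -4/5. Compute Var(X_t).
Var(X_t) = 45*exp(4*t/5)/64 - 45/64

The variance V(t) = Var(X_t) satisfies V'(t) = 2 a V(t) + c^2 with V(0) = 0 (drift coefficient is linear in X, diffusion is constant). With a = 2/5, c = 3/4, the solution is
  V(t) = (c^2 / (2 a)) * (exp(2 a t) - 1)
       = ((3/4)^2 / (2*(2/5))) * (exp((4/5) t) - 1)
       = 45*exp(4*t/5)/64 - 45/64.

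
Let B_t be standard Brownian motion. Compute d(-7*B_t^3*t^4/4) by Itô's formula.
d(-7*B_t^3*t^4/4) = (7*B_t*t^3*(-4*B_t^2 - 3*t)/4) dt + (-21*B_t^2*t^4/4) dB_t

Itô's formula for f(t, x): d f(t, B_t) = (f_t + (1/2) f_xx) dt + f_x dB_t. Compute partials of f(t, x) = -7*t^4*x^3/4:
  f_t(t,x)  = -7*t^3*x^3
  f_x(t,x)  = -21*t^4*x^2/4
  f_xx(t,x) = -21*t^4*x/2
Assemble drift = f_t + (1/2) f_xx = 7*t^3*x*(-3*t - 4*x^2)/4 and diffusion = f_x = -21*t^4*x^2/4. Substituting x = B_t:
  d(-7*B_t^3*t^4/4) = (7*B_t*t^3*(-4*B_t^2 - 3*t)/4) dt + (-21*B_t^2*t^4/4) dB_t.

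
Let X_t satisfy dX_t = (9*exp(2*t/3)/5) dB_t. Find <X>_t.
<X>_t = 243*exp(4*t/3)/100 - 243/100

For an Itô process dX_t = a(t) dt + b(t) dB_t, the quadratic variation is <X>_t = int_0^t b(s)^2 ds (the drift term does not contribute). Here b(s) = 9*exp(2*s/3)/5, so
  b(s)^2 = 81*exp(4*s/3)/25.
Integrating from 0 to t:
  <X>_t = int_0^t (81*exp(4*s/3)/25) ds = 243*exp(4*t/3)/100 - 243/100.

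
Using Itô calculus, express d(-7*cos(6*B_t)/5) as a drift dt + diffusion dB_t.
d(-7*cos(6*B_t)/5) = (126*cos(6*B_t)/5) dt + (42*sin(6*B_t)/5) dB_t

Itô's formula for f(B_t) gives d f(B_t) = f'(B_t) dB_t + (1/2) f''(B_t) dt. Compute derivatives of f(x) = -7*cos(6*x)/5:
  f'(x)  = 42*sin(6*x)/5
  f''(x) = 252*cos(6*x)/5
Substitute x = B_t and multiply the f'' term by 1/2:
  drift     = (1/2) * (252*cos(6*x)/5) evaluated at B_t = 126*cos(6*B_t)/5
  diffusion = (42*sin(6*x)/5) evaluated at B_t = 42*sin(6*B_t)/5
Therefore d(-7*cos(6*B_t)/5) = (126*cos(6*B_t)/5) dt + (42*sin(6*B_t)/5) dB_t.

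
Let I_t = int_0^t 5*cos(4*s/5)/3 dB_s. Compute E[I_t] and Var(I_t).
E[I_t] = 0; Var(I_t) = 25*t/18 + 125*sin(4*t/5)*cos(4*t/5)/72

The Itô integral of a deterministic integrand f(s) has mean 0 because each increment f(s) * (B_{s+ds} - B_s) has mean 0. By the Itô isometry:
  Var( int_0^t f(s) dB_s ) = E[ (int_0^t f(s) dB_s)^2 ] = int_0^t f(s)^2 ds.
Here f(s) = 5*cos(4*s/5)/3, so f(s)^2 = 25*cos(4*s/5)^2/9. Integrate:
  int_0^t (25*cos(4*s/5)^2/9) ds = 25*t/18 + 125*sin(4*t/5)*cos(4*t/5)/72.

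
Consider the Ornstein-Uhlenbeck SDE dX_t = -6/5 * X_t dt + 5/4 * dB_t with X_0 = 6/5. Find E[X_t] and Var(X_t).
E[X_t] = 6*exp(-6*t/5)/5; Var(X_t) = 125/192 - 125*exp(-12*t/5)/192

The OU SDE dX = -theta X dt + sigma dB admits the integrating factor exp(theta t): d(exp(theta t) X_t) = sigma exp(theta t) dB_t. Integrating from 0 to t:
  X_t = x_0 * exp(-theta t) + sigma * int_0^t exp(-theta (t-s)) dB_s.
The Itô integral has mean 0 and (by the Itô isometry) variance sigma^2 * int_0^t exp(-2 theta (t - s)) ds = sigma^2 * (1 - exp(-2 theta t)) / (2 theta).
With theta = 6/5, sigma = 5/4, x_0 = 6/5:
  E[X_t] = 6/5 * exp(-6/5 t) = 6*exp(-6*t/5)/5
  Var(X_t) = (5/4)^2 * (1 - exp(-2*6/5 t)) / (2 * 6/5) = 125/192 - 125*exp(-12*t/5)/192.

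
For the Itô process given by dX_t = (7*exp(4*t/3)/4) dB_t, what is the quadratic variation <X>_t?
<X>_t = 147*exp(8*t/3)/128 - 147/128

For an Itô process dX_t = a(t) dt + b(t) dB_t, the quadratic variation is <X>_t = int_0^t b(s)^2 ds (the drift term does not contribute). Here b(s) = 7*exp(4*s/3)/4, so
  b(s)^2 = 49*exp(8*s/3)/16.
Integrating from 0 to t:
  <X>_t = int_0^t (49*exp(8*s/3)/16) ds = 147*exp(8*t/3)/128 - 147/128.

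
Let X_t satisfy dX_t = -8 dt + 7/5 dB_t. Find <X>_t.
<X>_t = 49*t/25

For an Itô process dX_t = a(t) dt + b(t) dB_t, the quadratic variation is <X>_t = int_0^t b(s)^2 ds (the drift term does not contribute). Here b(s) = 7/5, so
  b(s)^2 = 49/25.
Integrating from 0 to t:
  <X>_t = int_0^t (49/25) ds = 49*t/25.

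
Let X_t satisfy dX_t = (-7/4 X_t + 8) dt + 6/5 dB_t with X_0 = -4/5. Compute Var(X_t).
Var(X_t) = 72/175 - 72*exp(-7*t/2)/175

The variance V(t) = Var(X_t) satisfies V'(t) = 2 a V(t) + c^2 with V(0) = 0 (drift coefficient is linear in X, diffusion is constant). With a = -7/4, c = 6/5, the solution is
  V(t) = (c^2 / (2 a)) * (exp(2 a t) - 1)
       = ((6/5)^2 / (2*(-7/4))) * (exp((-7/2) t) - 1)
       = 72/175 - 72*exp(-7*t/2)/175.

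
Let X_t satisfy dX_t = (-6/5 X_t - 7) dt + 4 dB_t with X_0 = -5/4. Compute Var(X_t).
Var(X_t) = 20/3 - 20*exp(-12*t/5)/3

The variance V(t) = Var(X_t) satisfies V'(t) = 2 a V(t) + c^2 with V(0) = 0 (drift coefficient is linear in X, diffusion is constant). With a = -6/5, c = 4, the solution is
  V(t) = (c^2 / (2 a)) * (exp(2 a t) - 1)
       = (4^2 / (2*(-6/5))) * (exp((-12/5) t) - 1)
       = 20/3 - 20*exp(-12*t/5)/3.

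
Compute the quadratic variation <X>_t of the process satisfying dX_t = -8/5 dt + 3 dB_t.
<X>_t = 9*t

For an Itô process dX_t = a(t) dt + b(t) dB_t, the quadratic variation is <X>_t = int_0^t b(s)^2 ds (the drift term does not contribute). Here b(s) = 3, so
  b(s)^2 = 9.
Integrating from 0 to t:
  <X>_t = int_0^t (9) ds = 9*t.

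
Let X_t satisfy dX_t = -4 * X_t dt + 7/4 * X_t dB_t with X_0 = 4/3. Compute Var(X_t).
Var(X_t) = (16*exp(49*t/16) - 16)*exp(-8*t)/9

For GBM dX = mu X dt + sigma X dB with X_0 = x_0, apply Itô to Y = log X: dY = (mu - sigma^2/2) dt + sigma dB, so Y_t = log(x_0) + (mu - sigma^2/2) t + sigma B_t and hence X_t = x_0 * exp((mu - sigma^2/2) t + sigma B_t).
With mu = -4, sigma = 7/4, x_0 = 4/3, this gives:
  X_t = 4/3 * exp((-177/32) * t + (7/4) * B_t).
Since sigma*B_t ~ Normal(0, sigma^2 t), E[exp(sigma*B_t)] = exp(sigma^2 t / 2); so E[X_t] = x_0 * exp((mu - sigma^2/2) t) * exp(sigma^2 t / 2) = x_0 * exp(mu t) = 4*exp(-4*t)/3.
Var(X_t) = E[X_t^2] - (E[X_t])^2 = x_0^2 * exp(2 mu t) * (exp(sigma^2 t) - 1) = (16*exp(49*t/16) - 16)*exp(-8*t)/9.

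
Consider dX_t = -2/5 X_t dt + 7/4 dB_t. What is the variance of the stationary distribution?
lim Var(X_t) = 245/64

The OU SDE dX = -theta X dt + sigma dB admits the integrating factor exp(theta t): d(exp(theta t) X_t) = sigma exp(theta t) dB_t. Integrating from 0 to t gives X_t = x_0 * exp(-theta t) + sigma * int_0^t exp(-theta (t-s)) dB_s for any initial x_0. The Itô integral has variance (by the Itô isometry) sigma^2 * int_0^t exp(-2 theta (t - s)) ds = sigma^2 * (1 - exp(-2 theta t)) / (2 theta), independent of x_0.
With theta = 2/5, sigma = 7/4:
  Var(X_t) = (7/4)^2 * (1 - exp(-2*2/5 t)) / (2 * 2/5) = 245/64 - 245*exp(-4*t/5)/64.
As t -> infinity, exp(-2*2/5 t) -> 0, so the stationary variance is sigma^2 / (2 theta) = 245/64.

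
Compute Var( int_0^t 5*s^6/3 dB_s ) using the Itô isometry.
Var = 25*t^13/117

The Itô integral of a deterministic integrand f(s) has mean 0 because each increment f(s) * (B_{s+ds} - B_s) has mean 0. By the Itô isometry:
  Var( int_0^t f(s) dB_s ) = E[ (int_0^t f(s) dB_s)^2 ] = int_0^t f(s)^2 ds.
Here f(s) = 5*s^6/3, so f(s)^2 = 25*s^12/9. Integrate:
  int_0^t (25*s^12/9) ds = 25*t^13/117.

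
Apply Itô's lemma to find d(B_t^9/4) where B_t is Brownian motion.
d(B_t^9/4) = (9*B_t^7) dt + (9*B_t^8/4) dB_t

Itô's formula for f(B_t) gives d f(B_t) = f'(B_t) dB_t + (1/2) f''(B_t) dt. Compute derivatives of f(x) = x^9/4:
  f'(x)  = 9*x^8/4
  f''(x) = 18*x^7
Substitute x = B_t and multiply the f'' term by 1/2:
  drift     = (1/2) * (18*x^7) evaluated at B_t = 9*B_t^7
  diffusion = (9*x^8/4) evaluated at B_t = 9*B_t^8/4
Therefore d(B_t^9/4) = (9*B_t^7) dt + (9*B_t^8/4) dB_t.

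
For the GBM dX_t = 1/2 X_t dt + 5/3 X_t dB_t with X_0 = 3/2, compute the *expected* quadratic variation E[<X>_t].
E[<X>_t] = 225*exp(34*t/9)/136 - 225/136

<X>_t = int_0^t ((5/3) * X_s)^2 ds. Taking expectation inside the integral: E[<X>_t] = (5/3)^2 * int_0^t E[X_s^2] ds. For GBM, E[X_s^2] = x_0^2 * exp((2 mu + sigma^2) s). Integrating:
  E[<X>_t] = (5/3)^2 * (3/2)^2 * (exp((2*(1/2) + (5/3)^2) t) - 1) / (2*(1/2) + (5/3)^2)
           = (5/3)^2 * (3/2)^2 * (exp((34/9) t) - 1) / (34/9) = 225*exp(34*t/9)/136 - 225/136.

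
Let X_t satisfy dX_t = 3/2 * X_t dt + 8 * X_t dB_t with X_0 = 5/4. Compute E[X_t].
E[X_t] = 5*exp(3*t/2)/4

For GBM dX = mu X dt + sigma X dB with X_0 = x_0, apply Itô to Y = log X: dY = (mu - sigma^2/2) dt + sigma dB, so Y_t = log(x_0) + (mu - sigma^2/2) t + sigma B_t and hence X_t = x_0 * exp((mu - sigma^2/2) t + sigma B_t).
With mu = 3/2, sigma = 8, x_0 = 5/4, this gives:
  X_t = 5/4 * exp((-61/2) * t + (8) * B_t).
Since sigma*B_t ~ Normal(0, sigma^2 t), E[exp(sigma*B_t)] = exp(sigma^2 t / 2); so E[X_t] = x_0 * exp((mu - sigma^2/2) t) * exp(sigma^2 t / 2) = x_0 * exp(mu t) = 5*exp(3*t/2)/4.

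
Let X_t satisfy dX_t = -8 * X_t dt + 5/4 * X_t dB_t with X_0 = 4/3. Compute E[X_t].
E[X_t] = 4*exp(-8*t)/3

For GBM dX = mu X dt + sigma X dB with X_0 = x_0, apply Itô to Y = log X: dY = (mu - sigma^2/2) dt + sigma dB, so Y_t = log(x_0) + (mu - sigma^2/2) t + sigma B_t and hence X_t = x_0 * exp((mu - sigma^2/2) t + sigma B_t).
With mu = -8, sigma = 5/4, x_0 = 4/3, this gives:
  X_t = 4/3 * exp((-281/32) * t + (5/4) * B_t).
Since sigma*B_t ~ Normal(0, sigma^2 t), E[exp(sigma*B_t)] = exp(sigma^2 t / 2); so E[X_t] = x_0 * exp((mu - sigma^2/2) t) * exp(sigma^2 t / 2) = x_0 * exp(mu t) = 4*exp(-8*t)/3.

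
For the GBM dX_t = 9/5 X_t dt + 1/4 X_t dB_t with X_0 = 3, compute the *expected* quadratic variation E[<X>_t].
E[<X>_t] = 45*exp(293*t/80)/293 - 45/293

<X>_t = int_0^t ((1/4) * X_s)^2 ds. Taking expectation inside the integral: E[<X>_t] = (1/4)^2 * int_0^t E[X_s^2] ds. For GBM, E[X_s^2] = x_0^2 * exp((2 mu + sigma^2) s). Integrating:
  E[<X>_t] = (1/4)^2 * 3^2 * (exp((2*(9/5) + (1/4)^2) t) - 1) / (2*(9/5) + (1/4)^2)
           = (1/4)^2 * 3^2 * (exp((293/80) t) - 1) / (293/80) = 45*exp(293*t/80)/293 - 45/293.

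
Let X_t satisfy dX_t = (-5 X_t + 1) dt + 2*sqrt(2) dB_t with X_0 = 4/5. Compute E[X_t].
E[X_t] = 1/5 + 3*exp(-5*t)/5

Taking expectations and using E[dB_t] = 0, the mean m(t) = E[X_t] satisfies the ODE m'(t) = a m(t) + b with m(0) = x_0. With a = -5, b = 1, x_0 = 4/5, the solution is
  m(t) = x_0 * exp(a t) + (b/a) * (exp(a t) - 1)
       = (4/5) * exp((-5) t) + (1/(-5)) * (exp((-5) t) - 1)
       = 1/5 + 3*exp(-5*t)/5.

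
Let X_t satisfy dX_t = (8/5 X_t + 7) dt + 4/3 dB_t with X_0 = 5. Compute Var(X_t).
Var(X_t) = 5*exp(16*t/5)/9 - 5/9

The variance V(t) = Var(X_t) satisfies V'(t) = 2 a V(t) + c^2 with V(0) = 0 (drift coefficient is linear in X, diffusion is constant). With a = 8/5, c = 4/3, the solution is
  V(t) = (c^2 / (2 a)) * (exp(2 a t) - 1)
       = ((4/3)^2 / (2*(8/5))) * (exp((16/5) t) - 1)
       = 5*exp(16*t/5)/9 - 5/9.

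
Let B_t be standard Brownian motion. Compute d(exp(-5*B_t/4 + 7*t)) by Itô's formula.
d(exp(-5*B_t/4 + 7*t)) = (249*exp(-5*B_t/4 + 7*t)/32) dt + (-5*exp(-5*B_t/4 + 7*t)/4) dB_t

Itô's formula for f(t, x): d f(t, B_t) = (f_t + (1/2) f_xx) dt + f_x dB_t. Compute partials of f(t, x) = exp(7*t - 5*x/4):
  f_t(t,x)  = 7*exp(7*t - 5*x/4)
  f_x(t,x)  = -5*exp(7*t - 5*x/4)/4
  f_xx(t,x) = 25*exp(7*t - 5*x/4)/16
Assemble drift = f_t + (1/2) f_xx = 249*exp(7*t - 5*x/4)/32 and diffusion = f_x = -5*exp(7*t - 5*x/4)/4. Substituting x = B_t:
  d(exp(-5*B_t/4 + 7*t)) = (249*exp(-5*B_t/4 + 7*t)/32) dt + (-5*exp(-5*B_t/4 + 7*t)/4) dB_t.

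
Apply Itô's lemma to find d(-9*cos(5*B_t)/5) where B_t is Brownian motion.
d(-9*cos(5*B_t)/5) = (45*cos(5*B_t)/2) dt + (9*sin(5*B_t)) dB_t

Itô's formula for f(B_t) gives d f(B_t) = f'(B_t) dB_t + (1/2) f''(B_t) dt. Compute derivatives of f(x) = -9*cos(5*x)/5:
  f'(x)  = 9*sin(5*x)
  f''(x) = 45*cos(5*x)
Substitute x = B_t and multiply the f'' term by 1/2:
  drift     = (1/2) * (45*cos(5*x)) evaluated at B_t = 45*cos(5*B_t)/2
  diffusion = (9*sin(5*x)) evaluated at B_t = 9*sin(5*B_t)
Therefore d(-9*cos(5*B_t)/5) = (45*cos(5*B_t)/2) dt + (9*sin(5*B_t)) dB_t.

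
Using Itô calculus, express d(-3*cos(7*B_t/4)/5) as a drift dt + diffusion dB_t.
d(-3*cos(7*B_t/4)/5) = (147*cos(7*B_t/4)/160) dt + (21*sin(7*B_t/4)/20) dB_t

Itô's formula for f(B_t) gives d f(B_t) = f'(B_t) dB_t + (1/2) f''(B_t) dt. Compute derivatives of f(x) = -3*cos(7*x/4)/5:
  f'(x)  = 21*sin(7*x/4)/20
  f''(x) = 147*cos(7*x/4)/80
Substitute x = B_t and multiply the f'' term by 1/2:
  drift     = (1/2) * (147*cos(7*x/4)/80) evaluated at B_t = 147*cos(7*B_t/4)/160
  diffusion = (21*sin(7*x/4)/20) evaluated at B_t = 21*sin(7*B_t/4)/20
Therefore d(-3*cos(7*B_t/4)/5) = (147*cos(7*B_t/4)/160) dt + (21*sin(7*B_t/4)/20) dB_t.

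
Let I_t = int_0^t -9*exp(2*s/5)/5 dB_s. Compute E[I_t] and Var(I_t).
E[I_t] = 0; Var(I_t) = 81*exp(4*t/5)/20 - 81/20

The Itô integral of a deterministic integrand f(s) has mean 0 because each increment f(s) * (B_{s+ds} - B_s) has mean 0. By the Itô isometry:
  Var( int_0^t f(s) dB_s ) = E[ (int_0^t f(s) dB_s)^2 ] = int_0^t f(s)^2 ds.
Here f(s) = -9*exp(2*s/5)/5, so f(s)^2 = 81*exp(4*s/5)/25. Integrate:
  int_0^t (81*exp(4*s/5)/25) ds = 81*exp(4*t/5)/20 - 81/20.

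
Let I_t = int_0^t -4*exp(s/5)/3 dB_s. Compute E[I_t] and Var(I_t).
E[I_t] = 0; Var(I_t) = 40*exp(2*t/5)/9 - 40/9

The Itô integral of a deterministic integrand f(s) has mean 0 because each increment f(s) * (B_{s+ds} - B_s) has mean 0. By the Itô isometry:
  Var( int_0^t f(s) dB_s ) = E[ (int_0^t f(s) dB_s)^2 ] = int_0^t f(s)^2 ds.
Here f(s) = -4*exp(s/5)/3, so f(s)^2 = 16*exp(2*s/5)/9. Integrate:
  int_0^t (16*exp(2*s/5)/9) ds = 40*exp(2*t/5)/9 - 40/9.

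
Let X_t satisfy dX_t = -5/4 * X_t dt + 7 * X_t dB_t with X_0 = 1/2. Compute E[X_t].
E[X_t] = exp(-5*t/4)/2

For GBM dX = mu X dt + sigma X dB with X_0 = x_0, apply Itô to Y = log X: dY = (mu - sigma^2/2) dt + sigma dB, so Y_t = log(x_0) + (mu - sigma^2/2) t + sigma B_t and hence X_t = x_0 * exp((mu - sigma^2/2) t + sigma B_t).
With mu = -5/4, sigma = 7, x_0 = 1/2, this gives:
  X_t = 1/2 * exp((-103/4) * t + (7) * B_t).
Since sigma*B_t ~ Normal(0, sigma^2 t), E[exp(sigma*B_t)] = exp(sigma^2 t / 2); so E[X_t] = x_0 * exp((mu - sigma^2/2) t) * exp(sigma^2 t / 2) = x_0 * exp(mu t) = exp(-5*t/4)/2.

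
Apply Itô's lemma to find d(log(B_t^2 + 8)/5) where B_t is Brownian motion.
d(log(B_t^2 + 8)/5) = ((8 - B_t^2)/(5*(B_t^2 + 8)^2)) dt + (2*B_t/(5*(B_t^2 + 8))) dB_t

Itô's formula for f(B_t) gives d f(B_t) = f'(B_t) dB_t + (1/2) f''(B_t) dt. Compute derivatives of f(x) = log(x^2 + 8)/5:
  f'(x)  = 2*x/(5*(x^2 + 8))
  f''(x) = 2*(8 - x^2)/(5*(x^2 + 8)^2)
Substitute x = B_t and multiply the f'' term by 1/2:
  drift     = (1/2) * (2*(8 - x^2)/(5*(x^2 + 8)^2)) evaluated at B_t = (8 - B_t^2)/(5*(B_t^2 + 8)^2)
  diffusion = (2*x/(5*(x^2 + 8))) evaluated at B_t = 2*B_t/(5*(B_t^2 + 8))
Therefore d(log(B_t^2 + 8)/5) = ((8 - B_t^2)/(5*(B_t^2 + 8)^2)) dt + (2*B_t/(5*(B_t^2 + 8))) dB_t.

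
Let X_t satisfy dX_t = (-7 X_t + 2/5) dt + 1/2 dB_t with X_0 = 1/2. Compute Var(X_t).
Var(X_t) = 1/56 - exp(-14*t)/56

The variance V(t) = Var(X_t) satisfies V'(t) = 2 a V(t) + c^2 with V(0) = 0 (drift coefficient is linear in X, diffusion is constant). With a = -7, c = 1/2, the solution is
  V(t) = (c^2 / (2 a)) * (exp(2 a t) - 1)
       = ((1/2)^2 / (2*(-7))) * (exp((-14) t) - 1)
       = 1/56 - exp(-14*t)/56.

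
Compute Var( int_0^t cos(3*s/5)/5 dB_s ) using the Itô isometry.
Var = t/50 + sin(6*t/5)/60

The Itô integral of a deterministic integrand f(s) has mean 0 because each increment f(s) * (B_{s+ds} - B_s) has mean 0. By the Itô isometry:
  Var( int_0^t f(s) dB_s ) = E[ (int_0^t f(s) dB_s)^2 ] = int_0^t f(s)^2 ds.
Here f(s) = cos(3*s/5)/5, so f(s)^2 = cos(3*s/5)^2/25. Integrate:
  int_0^t (cos(3*s/5)^2/25) ds = t/50 + sin(6*t/5)/60.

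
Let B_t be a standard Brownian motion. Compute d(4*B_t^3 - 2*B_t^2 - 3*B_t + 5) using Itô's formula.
d(4*B_t^3 - 2*B_t^2 - 3*B_t + 5) = (12*B_t - 2) dt + (12*B_t^2 - 4*B_t - 3) dB_t

Itô's formula for f(B_t) gives d f(B_t) = f'(B_t) dB_t + (1/2) f''(B_t) dt. Compute derivatives of f(x) = 4*x^3 - 2*x^2 - 3*x + 5:
  f'(x)  = 12*x^2 - 4*x - 3
  f''(x) = 24*x - 4
Substitute x = B_t and multiply the f'' term by 1/2:
  drift     = (1/2) * (24*x - 4) evaluated at B_t = 12*B_t - 2
  diffusion = (12*x^2 - 4*x - 3) evaluated at B_t = 12*B_t^2 - 4*B_t - 3
Therefore d(4*B_t^3 - 2*B_t^2 - 3*B_t + 5) = (12*B_t - 2) dt + (12*B_t^2 - 4*B_t - 3) dB_t.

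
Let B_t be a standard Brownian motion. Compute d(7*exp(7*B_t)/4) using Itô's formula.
d(7*exp(7*B_t)/4) = (343*exp(7*B_t)/8) dt + (49*exp(7*B_t)/4) dB_t

Itô's formula for f(B_t) gives d f(B_t) = f'(B_t) dB_t + (1/2) f''(B_t) dt. Compute derivatives of f(x) = 7*exp(7*x)/4:
  f'(x)  = 49*exp(7*x)/4
  f''(x) = 343*exp(7*x)/4
Substitute x = B_t and multiply the f'' term by 1/2:
  drift     = (1/2) * (343*exp(7*x)/4) evaluated at B_t = 343*exp(7*B_t)/8
  diffusion = (49*exp(7*x)/4) evaluated at B_t = 49*exp(7*B_t)/4
Therefore d(7*exp(7*B_t)/4) = (343*exp(7*B_t)/8) dt + (49*exp(7*B_t)/4) dB_t.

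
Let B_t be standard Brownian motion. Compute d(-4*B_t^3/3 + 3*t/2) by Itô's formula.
d(-4*B_t^3/3 + 3*t/2) = (3/2 - 4*B_t) dt + (-4*B_t^2) dB_t

Itô's formula for f(t, x): d f(t, B_t) = (f_t + (1/2) f_xx) dt + f_x dB_t. Compute partials of f(t, x) = 3*t/2 - 4*x^3/3:
  f_t(t,x)  = 3/2
  f_x(t,x)  = -4*x^2
  f_xx(t,x) = -8*x
Assemble drift = f_t + (1/2) f_xx = 3/2 - 4*x and diffusion = f_x = -4*x^2. Substituting x = B_t:
  d(-4*B_t^3/3 + 3*t/2) = (3/2 - 4*B_t) dt + (-4*B_t^2) dB_t.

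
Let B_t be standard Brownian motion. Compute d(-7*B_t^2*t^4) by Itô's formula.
d(-7*B_t^2*t^4) = (7*t^3*(-4*B_t^2 - t)) dt + (-14*B_t*t^4) dB_t

Itô's formula for f(t, x): d f(t, B_t) = (f_t + (1/2) f_xx) dt + f_x dB_t. Compute partials of f(t, x) = -7*t^4*x^2:
  f_t(t,x)  = -28*t^3*x^2
  f_x(t,x)  = -14*t^4*x
  f_xx(t,x) = -14*t^4
Assemble drift = f_t + (1/2) f_xx = 7*t^3*(-t - 4*x^2) and diffusion = f_x = -14*t^4*x. Substituting x = B_t:
  d(-7*B_t^2*t^4) = (7*t^3*(-4*B_t^2 - t)) dt + (-14*B_t*t^4) dB_t.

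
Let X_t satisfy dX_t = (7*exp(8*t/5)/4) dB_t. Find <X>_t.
<X>_t = 245*exp(16*t/5)/256 - 245/256

For an Itô process dX_t = a(t) dt + b(t) dB_t, the quadratic variation is <X>_t = int_0^t b(s)^2 ds (the drift term does not contribute). Here b(s) = 7*exp(8*s/5)/4, so
  b(s)^2 = 49*exp(16*s/5)/16.
Integrating from 0 to t:
  <X>_t = int_0^t (49*exp(16*s/5)/16) ds = 245*exp(16*t/5)/256 - 245/256.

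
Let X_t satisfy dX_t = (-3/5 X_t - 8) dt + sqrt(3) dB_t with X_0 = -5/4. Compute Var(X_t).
Var(X_t) = 5/2 - 5*exp(-6*t/5)/2

The variance V(t) = Var(X_t) satisfies V'(t) = 2 a V(t) + c^2 with V(0) = 0 (drift coefficient is linear in X, diffusion is constant). With a = -3/5, c = sqrt(3), the solution is
  V(t) = (c^2 / (2 a)) * (exp(2 a t) - 1)
       = (sqrt(3)^2 / (2*(-3/5))) * (exp((-6/5) t) - 1)
       = 5/2 - 5*exp(-6*t/5)/2.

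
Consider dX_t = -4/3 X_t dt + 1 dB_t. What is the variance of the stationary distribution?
lim Var(X_t) = 3/8

The OU SDE dX = -theta X dt + sigma dB admits the integrating factor exp(theta t): d(exp(theta t) X_t) = sigma exp(theta t) dB_t. Integrating from 0 to t gives X_t = x_0 * exp(-theta t) + sigma * int_0^t exp(-theta (t-s)) dB_s for any initial x_0. The Itô integral has variance (by the Itô isometry) sigma^2 * int_0^t exp(-2 theta (t - s)) ds = sigma^2 * (1 - exp(-2 theta t)) / (2 theta), independent of x_0.
With theta = 4/3, sigma = 1:
  Var(X_t) = (1)^2 * (1 - exp(-2*4/3 t)) / (2 * 4/3) = 3/8 - 3*exp(-8*t/3)/8.
As t -> infinity, exp(-2*4/3 t) -> 0, so the stationary variance is sigma^2 / (2 theta) = 3/8.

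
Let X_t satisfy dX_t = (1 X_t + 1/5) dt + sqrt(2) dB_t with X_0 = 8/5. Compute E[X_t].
E[X_t] = 9*exp(t)/5 - 1/5

Taking expectations and using E[dB_t] = 0, the mean m(t) = E[X_t] satisfies the ODE m'(t) = a m(t) + b with m(0) = x_0. With a = 1, b = 1/5, x_0 = 8/5, the solution is
  m(t) = x_0 * exp(a t) + (b/a) * (exp(a t) - 1)
       = (8/5) * exp(1 t) + ((1/5)/1) * (exp(1 t) - 1)
       = 9*exp(t)/5 - 1/5.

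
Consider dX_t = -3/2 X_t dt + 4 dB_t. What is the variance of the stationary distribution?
lim Var(X_t) = 16/3

The OU SDE dX = -theta X dt + sigma dB admits the integrating factor exp(theta t): d(exp(theta t) X_t) = sigma exp(theta t) dB_t. Integrating from 0 to t gives X_t = x_0 * exp(-theta t) + sigma * int_0^t exp(-theta (t-s)) dB_s for any initial x_0. The Itô integral has variance (by the Itô isometry) sigma^2 * int_0^t exp(-2 theta (t - s)) ds = sigma^2 * (1 - exp(-2 theta t)) / (2 theta), independent of x_0.
With theta = 3/2, sigma = 4:
  Var(X_t) = (4)^2 * (1 - exp(-2*3/2 t)) / (2 * 3/2) = 16/3 - 16*exp(-3*t)/3.
As t -> infinity, exp(-2*3/2 t) -> 0, so the stationary variance is sigma^2 / (2 theta) = 16/3.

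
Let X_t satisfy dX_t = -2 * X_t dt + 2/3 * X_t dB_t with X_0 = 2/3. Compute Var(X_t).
Var(X_t) = (4*exp(4*t/9) - 4)*exp(-4*t)/9

For GBM dX = mu X dt + sigma X dB with X_0 = x_0, apply Itô to Y = log X: dY = (mu - sigma^2/2) dt + sigma dB, so Y_t = log(x_0) + (mu - sigma^2/2) t + sigma B_t and hence X_t = x_0 * exp((mu - sigma^2/2) t + sigma B_t).
With mu = -2, sigma = 2/3, x_0 = 2/3, this gives:
  X_t = 2/3 * exp((-20/9) * t + (2/3) * B_t).
Since sigma*B_t ~ Normal(0, sigma^2 t), E[exp(sigma*B_t)] = exp(sigma^2 t / 2); so E[X_t] = x_0 * exp((mu - sigma^2/2) t) * exp(sigma^2 t / 2) = x_0 * exp(mu t) = 2*exp(-2*t)/3.
Var(X_t) = E[X_t^2] - (E[X_t])^2 = x_0^2 * exp(2 mu t) * (exp(sigma^2 t) - 1) = (4*exp(4*t/9) - 4)*exp(-4*t)/9.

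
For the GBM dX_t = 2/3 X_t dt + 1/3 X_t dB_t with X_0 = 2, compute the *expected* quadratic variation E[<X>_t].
E[<X>_t] = 4*exp(13*t/9)/13 - 4/13

<X>_t = int_0^t ((1/3) * X_s)^2 ds. Taking expectation inside the integral: E[<X>_t] = (1/3)^2 * int_0^t E[X_s^2] ds. For GBM, E[X_s^2] = x_0^2 * exp((2 mu + sigma^2) s). Integrating:
  E[<X>_t] = (1/3)^2 * 2^2 * (exp((2*(2/3) + (1/3)^2) t) - 1) / (2*(2/3) + (1/3)^2)
           = (1/3)^2 * 2^2 * (exp((13/9) t) - 1) / (13/9) = 4*exp(13*t/9)/13 - 4/13.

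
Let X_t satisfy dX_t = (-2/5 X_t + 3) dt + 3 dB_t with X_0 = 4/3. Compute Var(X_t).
Var(X_t) = 45/4 - 45*exp(-4*t/5)/4

The variance V(t) = Var(X_t) satisfies V'(t) = 2 a V(t) + c^2 with V(0) = 0 (drift coefficient is linear in X, diffusion is constant). With a = -2/5, c = 3, the solution is
  V(t) = (c^2 / (2 a)) * (exp(2 a t) - 1)
       = (3^2 / (2*(-2/5))) * (exp((-4/5) t) - 1)
       = 45/4 - 45*exp(-4*t/5)/4.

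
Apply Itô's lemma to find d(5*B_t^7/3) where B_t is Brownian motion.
d(5*B_t^7/3) = (35*B_t^5) dt + (35*B_t^6/3) dB_t

Itô's formula for f(B_t) gives d f(B_t) = f'(B_t) dB_t + (1/2) f''(B_t) dt. Compute derivatives of f(x) = 5*x^7/3:
  f'(x)  = 35*x^6/3
  f''(x) = 70*x^5
Substitute x = B_t and multiply the f'' term by 1/2:
  drift     = (1/2) * (70*x^5) evaluated at B_t = 35*B_t^5
  diffusion = (35*x^6/3) evaluated at B_t = 35*B_t^6/3
Therefore d(5*B_t^7/3) = (35*B_t^5) dt + (35*B_t^6/3) dB_t.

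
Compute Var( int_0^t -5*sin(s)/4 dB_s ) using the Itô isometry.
Var = 25*t/32 - 25*sin(2*t)/64

The Itô integral of a deterministic integrand f(s) has mean 0 because each increment f(s) * (B_{s+ds} - B_s) has mean 0. By the Itô isometry:
  Var( int_0^t f(s) dB_s ) = E[ (int_0^t f(s) dB_s)^2 ] = int_0^t f(s)^2 ds.
Here f(s) = -5*sin(s)/4, so f(s)^2 = 25*sin(s)^2/16. Integrate:
  int_0^t (25*sin(s)^2/16) ds = 25*t/32 - 25*sin(2*t)/64.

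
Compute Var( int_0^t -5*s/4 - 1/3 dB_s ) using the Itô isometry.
Var = t*(75*t^2 + 60*t + 16)/144

The Itô integral of a deterministic integrand f(s) has mean 0 because each increment f(s) * (B_{s+ds} - B_s) has mean 0. By the Itô isometry:
  Var( int_0^t f(s) dB_s ) = E[ (int_0^t f(s) dB_s)^2 ] = int_0^t f(s)^2 ds.
Here f(s) = -5*s/4 - 1/3, so f(s)^2 = (15*s + 4)^2/144. Integrate:
  int_0^t ((15*s + 4)^2/144) ds = t*(75*t^2 + 60*t + 16)/144.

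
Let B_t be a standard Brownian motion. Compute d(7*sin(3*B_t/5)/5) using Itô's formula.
d(7*sin(3*B_t/5)/5) = (-63*sin(3*B_t/5)/250) dt + (21*cos(3*B_t/5)/25) dB_t

Itô's formula for f(B_t) gives d f(B_t) = f'(B_t) dB_t + (1/2) f''(B_t) dt. Compute derivatives of f(x) = 7*sin(3*x/5)/5:
  f'(x)  = 21*cos(3*x/5)/25
  f''(x) = -63*sin(3*x/5)/125
Substitute x = B_t and multiply the f'' term by 1/2:
  drift     = (1/2) * (-63*sin(3*x/5)/125) evaluated at B_t = -63*sin(3*B_t/5)/250
  diffusion = (21*cos(3*x/5)/25) evaluated at B_t = 21*cos(3*B_t/5)/25
Therefore d(7*sin(3*B_t/5)/5) = (-63*sin(3*B_t/5)/250) dt + (21*cos(3*B_t/5)/25) dB_t.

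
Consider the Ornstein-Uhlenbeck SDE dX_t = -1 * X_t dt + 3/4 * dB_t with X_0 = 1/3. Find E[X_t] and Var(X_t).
E[X_t] = exp(-t)/3; Var(X_t) = 9/32 - 9*exp(-2*t)/32

The OU SDE dX = -theta X dt + sigma dB admits the integrating factor exp(theta t): d(exp(theta t) X_t) = sigma exp(theta t) dB_t. Integrating from 0 to t:
  X_t = x_0 * exp(-theta t) + sigma * int_0^t exp(-theta (t-s)) dB_s.
The Itô integral has mean 0 and (by the Itô isometry) variance sigma^2 * int_0^t exp(-2 theta (t - s)) ds = sigma^2 * (1 - exp(-2 theta t)) / (2 theta).
With theta = 1, sigma = 3/4, x_0 = 1/3:
  E[X_t] = 1/3 * exp(-1 t) = exp(-t)/3
  Var(X_t) = (3/4)^2 * (1 - exp(-2*1 t)) / (2 * 1) = 9/32 - 9*exp(-2*t)/32.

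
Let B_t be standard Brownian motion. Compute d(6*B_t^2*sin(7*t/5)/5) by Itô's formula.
d(6*B_t^2*sin(7*t/5)/5) = (42*B_t^2*cos(7*t/5)/25 + 6*sin(7*t/5)/5) dt + (12*B_t*sin(7*t/5)/5) dB_t

Itô's formula for f(t, x): d f(t, B_t) = (f_t + (1/2) f_xx) dt + f_x dB_t. Compute partials of f(t, x) = 6*x^2*sin(7*t/5)/5:
  f_t(t,x)  = 42*x^2*cos(7*t/5)/25
  f_x(t,x)  = 12*x*sin(7*t/5)/5
  f_xx(t,x) = 12*sin(7*t/5)/5
Assemble drift = f_t + (1/2) f_xx = 42*x^2*cos(7*t/5)/25 + 6*sin(7*t/5)/5 and diffusion = f_x = 12*x*sin(7*t/5)/5. Substituting x = B_t:
  d(6*B_t^2*sin(7*t/5)/5) = (42*B_t^2*cos(7*t/5)/25 + 6*sin(7*t/5)/5) dt + (12*B_t*sin(7*t/5)/5) dB_t.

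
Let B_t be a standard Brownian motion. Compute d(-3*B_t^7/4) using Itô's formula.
d(-3*B_t^7/4) = (-63*B_t^5/4) dt + (-21*B_t^6/4) dB_t

Itô's formula for f(B_t) gives d f(B_t) = f'(B_t) dB_t + (1/2) f''(B_t) dt. Compute derivatives of f(x) = -3*x^7/4:
  f'(x)  = -21*x^6/4
  f''(x) = -63*x^5/2
Substitute x = B_t and multiply the f'' term by 1/2:
  drift     = (1/2) * (-63*x^5/2) evaluated at B_t = -63*B_t^5/4
  diffusion = (-21*x^6/4) evaluated at B_t = -21*B_t^6/4
Therefore d(-3*B_t^7/4) = (-63*B_t^5/4) dt + (-21*B_t^6/4) dB_t.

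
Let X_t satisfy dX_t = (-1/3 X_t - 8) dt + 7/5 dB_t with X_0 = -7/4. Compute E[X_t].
E[X_t] = -24 + 89*exp(-t/3)/4

Taking expectations and using E[dB_t] = 0, the mean m(t) = E[X_t] satisfies the ODE m'(t) = a m(t) + b with m(0) = x_0. With a = -1/3, b = -8, x_0 = -7/4, the solution is
  m(t) = x_0 * exp(a t) + (b/a) * (exp(a t) - 1)
       = (-7/4) * exp((-1/3) t) + ((-8)/(-1/3)) * (exp((-1/3) t) - 1)
       = -24 + 89*exp(-t/3)/4.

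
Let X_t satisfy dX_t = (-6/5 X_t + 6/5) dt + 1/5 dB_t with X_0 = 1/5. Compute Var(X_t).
Var(X_t) = 1/60 - exp(-12*t/5)/60

The variance V(t) = Var(X_t) satisfies V'(t) = 2 a V(t) + c^2 with V(0) = 0 (drift coefficient is linear in X, diffusion is constant). With a = -6/5, c = 1/5, the solution is
  V(t) = (c^2 / (2 a)) * (exp(2 a t) - 1)
       = ((1/5)^2 / (2*(-6/5))) * (exp((-12/5) t) - 1)
       = 1/60 - exp(-12*t/5)/60.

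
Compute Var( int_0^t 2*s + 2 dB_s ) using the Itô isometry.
Var = 4*t*(t^2 + 3*t + 3)/3

The Itô integral of a deterministic integrand f(s) has mean 0 because each increment f(s) * (B_{s+ds} - B_s) has mean 0. By the Itô isometry:
  Var( int_0^t f(s) dB_s ) = E[ (int_0^t f(s) dB_s)^2 ] = int_0^t f(s)^2 ds.
Here f(s) = 2*s + 2, so f(s)^2 = 4*(s + 1)^2. Integrate:
  int_0^t (4*(s + 1)^2) ds = 4*t*(t^2 + 3*t + 3)/3.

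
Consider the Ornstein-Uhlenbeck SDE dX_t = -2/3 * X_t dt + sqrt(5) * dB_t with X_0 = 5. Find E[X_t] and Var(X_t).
E[X_t] = 5*exp(-2*t/3); Var(X_t) = 15/4 - 15*exp(-4*t/3)/4

The OU SDE dX = -theta X dt + sigma dB admits the integrating factor exp(theta t): d(exp(theta t) X_t) = sigma exp(theta t) dB_t. Integrating from 0 to t:
  X_t = x_0 * exp(-theta t) + sigma * int_0^t exp(-theta (t-s)) dB_s.
The Itô integral has mean 0 and (by the Itô isometry) variance sigma^2 * int_0^t exp(-2 theta (t - s)) ds = sigma^2 * (1 - exp(-2 theta t)) / (2 theta).
With theta = 2/3, sigma = sqrt(5), x_0 = 5:
  E[X_t] = 5 * exp(-2/3 t) = 5*exp(-2*t/3)
  Var(X_t) = (sqrt(5))^2 * (1 - exp(-2*2/3 t)) / (2 * 2/3) = 15/4 - 15*exp(-4*t/3)/4.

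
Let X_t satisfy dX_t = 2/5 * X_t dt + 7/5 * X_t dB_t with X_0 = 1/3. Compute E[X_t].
E[X_t] = exp(2*t/5)/3

For GBM dX = mu X dt + sigma X dB with X_0 = x_0, apply Itô to Y = log X: dY = (mu - sigma^2/2) dt + sigma dB, so Y_t = log(x_0) + (mu - sigma^2/2) t + sigma B_t and hence X_t = x_0 * exp((mu - sigma^2/2) t + sigma B_t).
With mu = 2/5, sigma = 7/5, x_0 = 1/3, this gives:
  X_t = 1/3 * exp((-29/50) * t + (7/5) * B_t).
Since sigma*B_t ~ Normal(0, sigma^2 t), E[exp(sigma*B_t)] = exp(sigma^2 t / 2); so E[X_t] = x_0 * exp((mu - sigma^2/2) t) * exp(sigma^2 t / 2) = x_0 * exp(mu t) = exp(2*t/5)/3.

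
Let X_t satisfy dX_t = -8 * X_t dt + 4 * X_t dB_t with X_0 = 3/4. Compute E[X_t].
E[X_t] = 3*exp(-8*t)/4

For GBM dX = mu X dt + sigma X dB with X_0 = x_0, apply Itô to Y = log X: dY = (mu - sigma^2/2) dt + sigma dB, so Y_t = log(x_0) + (mu - sigma^2/2) t + sigma B_t and hence X_t = x_0 * exp((mu - sigma^2/2) t + sigma B_t).
With mu = -8, sigma = 4, x_0 = 3/4, this gives:
  X_t = 3/4 * exp((-16) * t + (4) * B_t).
Since sigma*B_t ~ Normal(0, sigma^2 t), E[exp(sigma*B_t)] = exp(sigma^2 t / 2); so E[X_t] = x_0 * exp((mu - sigma^2/2) t) * exp(sigma^2 t / 2) = x_0 * exp(mu t) = 3*exp(-8*t)/4.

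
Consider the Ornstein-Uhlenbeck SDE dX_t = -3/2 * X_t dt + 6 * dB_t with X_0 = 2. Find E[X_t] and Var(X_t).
E[X_t] = 2*exp(-3*t/2); Var(X_t) = 12 - 12*exp(-3*t)

The OU SDE dX = -theta X dt + sigma dB admits the integrating factor exp(theta t): d(exp(theta t) X_t) = sigma exp(theta t) dB_t. Integrating from 0 to t:
  X_t = x_0 * exp(-theta t) + sigma * int_0^t exp(-theta (t-s)) dB_s.
The Itô integral has mean 0 and (by the Itô isometry) variance sigma^2 * int_0^t exp(-2 theta (t - s)) ds = sigma^2 * (1 - exp(-2 theta t)) / (2 theta).
With theta = 3/2, sigma = 6, x_0 = 2:
  E[X_t] = 2 * exp(-3/2 t) = 2*exp(-3*t/2)
  Var(X_t) = (6)^2 * (1 - exp(-2*3/2 t)) / (2 * 3/2) = 12 - 12*exp(-3*t).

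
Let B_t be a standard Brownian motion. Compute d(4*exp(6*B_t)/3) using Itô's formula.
d(4*exp(6*B_t)/3) = (24*exp(6*B_t)) dt + (8*exp(6*B_t)) dB_t

Itô's formula for f(B_t) gives d f(B_t) = f'(B_t) dB_t + (1/2) f''(B_t) dt. Compute derivatives of f(x) = 4*exp(6*x)/3:
  f'(x)  = 8*exp(6*x)
  f''(x) = 48*exp(6*x)
Substitute x = B_t and multiply the f'' term by 1/2:
  drift     = (1/2) * (48*exp(6*x)) evaluated at B_t = 24*exp(6*B_t)
  diffusion = (8*exp(6*x)) evaluated at B_t = 8*exp(6*B_t)
Therefore d(4*exp(6*B_t)/3) = (24*exp(6*B_t)) dt + (8*exp(6*B_t)) dB_t.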